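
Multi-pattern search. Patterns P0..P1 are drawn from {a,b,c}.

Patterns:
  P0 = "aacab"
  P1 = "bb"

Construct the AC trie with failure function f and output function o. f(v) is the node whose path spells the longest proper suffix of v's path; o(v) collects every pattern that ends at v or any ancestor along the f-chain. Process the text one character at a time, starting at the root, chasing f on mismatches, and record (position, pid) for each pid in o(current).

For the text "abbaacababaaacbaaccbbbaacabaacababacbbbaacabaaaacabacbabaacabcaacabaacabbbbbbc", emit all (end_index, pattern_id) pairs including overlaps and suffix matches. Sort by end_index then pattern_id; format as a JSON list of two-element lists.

Construct AC machine:
Trie (insert patterns):
  0='ε' goto a→1 b→6
  1='a' goto a→2
  2='aa' goto c→3
  3='aac' goto a→4
  4='aaca' goto b→5
  5='aacab' goto ·  [P0 ends]
  6='b' goto b→7
  7='bb' goto ·  [P1 ends]

BFS fail/out derivation:
  n1('a'): parent n0 fail=0; on 'a' 0 → fail=0;  out ∅∪∅=∅
  n6('b'): parent n0 fail=0; on 'b' 0 → fail=0;  out ∅∪∅=∅
  n2('aa'): parent n1 fail=0; on 'a' 0 → fail=1;  out ∅∪∅=∅
  n7('bb'): parent n6 fail=0; on 'b' 0 → fail=6;  out {1}∪∅={1}
  n3('aac'): parent n2 fail=1; on 'c' 1→0 → fail=0;  out ∅∪∅=∅
  n4('aaca'): parent n3 fail=0; on 'a' 0 → fail=1;  out ∅∪∅=∅
  n5('aacab'): parent n4 fail=1; on 'b' 1→0 → fail=6;  out {0}∪∅={0}

Run:
pos 0 'a': at 1
pos 1 'b': at 6 ·f
pos 2 'b': at 7  → match P1@[1:2]
pos 3 'a': at 1 ·f
pos 4 'a': at 2
pos 5 'c': at 3
pos 6 'a': at 4
pos 7 'b': at 5  → match P0@[3:7]
pos 8 'a': at 1 ·f
pos 9 'b': at 6 ·f
pos 10 'a': at 1 ·f
pos 11 'a': at 2
pos 12 'a': at 2 ·f
pos 13 'c': at 3
pos 14 'b': at 6 ·f
pos 15 'a': at 1 ·f
pos 16 'a': at 2
pos 17 'c': at 3
pos 18 'c': at 0 ·f
pos 19 'b': at 6
pos 20 'b': at 7  → match P1@[19:20]
pos 21 'b': at 7 ·f  → match P1@[20:21]
pos 22 'a': at 1 ·f
pos 23 'a': at 2
pos 24 'c': at 3
pos 25 'a': at 4
pos 26 'b': at 5  → match P0@[22:26]
pos 27 'a': at 1 ·f
pos 28 'a': at 2
pos 29 'c': at 3
pos 30 'a': at 4
pos 31 'b': at 5  → match P0@[27:31]
pos 32 'a': at 1 ·f
pos 33 'b': at 6 ·f
pos 34 'a': at 1 ·f
pos 35 'c': at 0 ·f
pos 36 'b': at 6
pos 37 'b': at 7  → match P1@[36:37]
pos 38 'b': at 7 ·f  → match P1@[37:38]
pos 39 'a': at 1 ·f
pos 40 'a': at 2
pos 41 'c': at 3
pos 42 'a': at 4
pos 43 'b': at 5  → match P0@[39:43]
pos 44 'a': at 1 ·f
pos 45 'a': at 2
pos 46 'a': at 2 ·f
pos 47 'a': at 2 ·f
pos 48 'c': at 3
pos 49 'a': at 4
pos 50 'b': at 5  → match P0@[46:50]
pos 51 'a': at 1 ·f
pos 52 'c': at 0 ·f
pos 53 'b': at 6
pos 54 'a': at 1 ·f
pos 55 'b': at 6 ·f
pos 56 'a': at 1 ·f
pos 57 'a': at 2
pos 58 'c': at 3
pos 59 'a': at 4
pos 60 'b': at 5  → match P0@[56:60]
pos 61 'c': at 0 ·f
pos 62 'a': at 1
pos 63 'a': at 2
pos 64 'c': at 3
pos 65 'a': at 4
pos 66 'b': at 5  → match P0@[62:66]
pos 67 'a': at 1 ·f
pos 68 'a': at 2
pos 69 'c': at 3
pos 70 'a': at 4
pos 71 'b': at 5  → match P0@[67:71]
pos 72 'b': at 7 ·f  → match P1@[71:72]
pos 73 'b': at 7 ·f  → match P1@[72:73]
pos 74 'b': at 7 ·f  → match P1@[73:74]
pos 75 'b': at 7 ·f  → match P1@[74:75]
pos 76 'b': at 7 ·f  → match P1@[75:76]
pos 77 'c': at 0 ·f

Matches: [[2,1],[7,0],[20,1],[21,1],[26,0],[31,0],[37,1],[38,1],[43,0],[50,0],[60,0],[66,0],[71,0],[72,1],[73,1],[74,1],[75,1],[76,1]]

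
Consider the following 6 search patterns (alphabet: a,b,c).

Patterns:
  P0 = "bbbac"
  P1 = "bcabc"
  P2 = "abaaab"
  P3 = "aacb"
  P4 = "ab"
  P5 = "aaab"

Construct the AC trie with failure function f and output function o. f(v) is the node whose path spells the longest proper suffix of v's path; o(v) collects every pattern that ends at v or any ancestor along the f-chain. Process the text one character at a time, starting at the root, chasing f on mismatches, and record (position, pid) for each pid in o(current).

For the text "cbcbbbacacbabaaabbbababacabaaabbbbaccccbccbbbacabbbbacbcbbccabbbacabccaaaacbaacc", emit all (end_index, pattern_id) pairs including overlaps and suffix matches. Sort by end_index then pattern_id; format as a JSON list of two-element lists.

Build automaton:
Trie (insert patterns):
  n0 'ε': a→10 b→1
  n1 'b': b→2 c→6
  n2 'bb': b→3
  n3 'bbb': a→4
  n4 'bbba': c→5
  n5 'bbbac': ·  [P0 ends]
  n6 'bc': a→7
  n7 'bca': b→8
  n8 'bcab': c→9
  n9 'bcabc': ·  [P1 ends]
  n10 'a': a→16 b→11
  n11 'ab': a→12  [P4 ends]
  n12 'aba': a→13
  n13 'abaa': a→14
  n14 'abaaa': b→15
  n15 'abaaab': ·  [P2 ends]
  n16 'aa': a→19 c→17
  n17 'aac': b→18
  n18 'aacb': ·  [P3 ends]
  n19 'aaa': b→20
  n20 'aaab': ·  [P5 ends]

BFS fail/out derivation:
  fail(1) 'b': from fail(0)=0 chase 'b': 0 ⇒ 0;  out=∅∪out(0)=∅
  fail(10) 'a': from fail(0)=0 chase 'a': 0 ⇒ 0;  out=∅∪out(0)=∅
  fail(2) 'bb': from fail(1)=0 chase 'b': 0 ⇒ 1;  out=∅∪out(1)=∅
  fail(6) 'bc': from fail(1)=0 chase 'c': 0 ⇒ 0;  out=∅∪out(0)=∅
  fail(11) 'ab': from fail(10)=0 chase 'b': 0 ⇒ 1;  out={4}∪out(1)={4}
  fail(16) 'aa': from fail(10)=0 chase 'a': 0 ⇒ 10;  out=∅∪out(10)=∅
  fail(3) 'bbb': from fail(2)=1 chase 'b': 1 ⇒ 2;  out=∅∪out(2)=∅
  fail(7) 'bca': from fail(6)=0 chase 'a': 0 ⇒ 10;  out=∅∪out(10)=∅
  fail(12) 'aba': from fail(11)=1 chase 'a': 1→0 ⇒ 10;  out=∅∪out(10)=∅
  fail(17) 'aac': from fail(16)=10 chase 'c': 10→0 ⇒ 0;  out=∅∪out(0)=∅
  fail(19) 'aaa': from fail(16)=10 chase 'a': 10 ⇒ 16;  out=∅∪out(16)=∅
  fail(4) 'bbba': from fail(3)=2 chase 'a': 2→1→0 ⇒ 10;  out=∅∪out(10)=∅
  fail(8) 'bcab': from fail(7)=10 chase 'b': 10 ⇒ 11;  out=∅∪out(11)={4}
  fail(13) 'abaa': from fail(12)=10 chase 'a': 10 ⇒ 16;  out=∅∪out(16)=∅
  fail(18) 'aacb': from fail(17)=0 chase 'b': 0 ⇒ 1;  out={3}∪out(1)={3}
  fail(20) 'aaab': from fail(19)=16 chase 'b': 16→10 ⇒ 11;  out={5}∪out(11)={4,5}
  fail(5) 'bbbac': from fail(4)=10 chase 'c': 10→0 ⇒ 0;  out={0}∪out(0)={0}
  fail(9) 'bcabc': from fail(8)=11 chase 'c': 11→1 ⇒ 6;  out={1}∪out(6)={1}
  fail(14) 'abaaa': from fail(13)=16 chase 'a': 16 ⇒ 19;  out=∅∪out(19)=∅
  fail(15) 'abaaab': from fail(14)=19 chase 'b': 19 ⇒ 20;  out={2}∪out(20)={2,4,5}

Run:
[0] read 'c'  n0⇒n0
[1] read 'b'  n0⇒n1
[2] read 'c'  n1⇒n6
[3] read 'b'  n6⇒n1 (fail-walked)
[4] read 'b'  n1⇒n2
[5] read 'b'  n2⇒n3
[6] read 'a'  n3⇒n4
[7] read 'c'  n4⇒n5  emit P0@[3:7]
[8] read 'a'  n5⇒n10 (fail-walked)
[9] read 'c'  n10⇒n0 (fail-walked)
[10] read 'b'  n0⇒n1
[11] read 'a'  n1⇒n10 (fail-walked)
[12] read 'b'  n10⇒n11  emit P4@[11:12]
[13] read 'a'  n11⇒n12
[14] read 'a'  n12⇒n13
[15] read 'a'  n13⇒n14
[16] read 'b'  n14⇒n15  emit P2@[11:16],P4@[15:16],P5@[13:16]
[17] read 'b'  n15⇒n2 (fail-walked)
[18] read 'b'  n2⇒n3
[19] read 'a'  n3⇒n4
[20] read 'b'  n4⇒n11 (fail-walked)  emit P4@[19:20]
[21] read 'a'  n11⇒n12
[22] read 'b'  n12⇒n11 (fail-walked)  emit P4@[21:22]
[23] read 'a'  n11⇒n12
[24] read 'c'  n12⇒n0 (fail-walked)
[25] read 'a'  n0⇒n10
[26] read 'b'  n10⇒n11  emit P4@[25:26]
[27] read 'a'  n11⇒n12
[28] read 'a'  n12⇒n13
[29] read 'a'  n13⇒n14
[30] read 'b'  n14⇒n15  emit P2@[25:30],P4@[29:30],P5@[27:30]
[31] read 'b'  n15⇒n2 (fail-walked)
[32] read 'b'  n2⇒n3
[33] read 'b'  n3⇒n3 (fail-walked)
[34] read 'a'  n3⇒n4
[35] read 'c'  n4⇒n5  emit P0@[31:35]
[36] read 'c'  n5⇒n0 (fail-walked)
[37] read 'c'  n0⇒n0
[38] read 'c'  n0⇒n0
[39] read 'b'  n0⇒n1
[40] read 'c'  n1⇒n6
[41] read 'c'  n6⇒n0 (fail-walked)
[42] read 'b'  n0⇒n1
[43] read 'b'  n1⇒n2
[44] read 'b'  n2⇒n3
[45] read 'a'  n3⇒n4
[46] read 'c'  n4⇒n5  emit P0@[42:46]
[47] read 'a'  n5⇒n10 (fail-walked)
[48] read 'b'  n10⇒n11  emit P4@[47:48]
[49] read 'b'  n11⇒n2 (fail-walked)
[50] read 'b'  n2⇒n3
[51] read 'b'  n3⇒n3 (fail-walked)
[52] read 'a'  n3⇒n4
[53] read 'c'  n4⇒n5  emit P0@[49:53]
[54] read 'b'  n5⇒n1 (fail-walked)
[55] read 'c'  n1⇒n6
[56] read 'b'  n6⇒n1 (fail-walked)
[57] read 'b'  n1⇒n2
[58] read 'c'  n2⇒n6 (fail-walked)
[59] read 'c'  n6⇒n0 (fail-walked)
[60] read 'a'  n0⇒n10
[61] read 'b'  n10⇒n11  emit P4@[60:61]
[62] read 'b'  n11⇒n2 (fail-walked)
[63] read 'b'  n2⇒n3
[64] read 'a'  n3⇒n4
[65] read 'c'  n4⇒n5  emit P0@[61:65]
[66] read 'a'  n5⇒n10 (fail-walked)
[67] read 'b'  n10⇒n11  emit P4@[66:67]
[68] read 'c'  n11⇒n6 (fail-walked)
[69] read 'c'  n6⇒n0 (fail-walked)
[70] read 'a'  n0⇒n10
[71] read 'a'  n10⇒n16
[72] read 'a'  n16⇒n19
[73] read 'a'  n19⇒n19 (fail-walked)
[74] read 'c'  n19⇒n17 (fail-walked)
[75] read 'b'  n17⇒n18  emit P3@[72:75]
[76] read 'a'  n18⇒n10 (fail-walked)
[77] read 'a'  n10⇒n16
[78] read 'c'  n16⇒n17
[79] read 'c'  n17⇒n0 (fail-walked)

All matches (sorted): [[7,0],[12,4],[16,2],[16,4],[16,5],[20,4],[22,4],[26,4],[30,2],[30,4],[30,5],[35,0],[46,0],[48,4],[53,0],[61,4],[65,0],[67,4],[75,3]]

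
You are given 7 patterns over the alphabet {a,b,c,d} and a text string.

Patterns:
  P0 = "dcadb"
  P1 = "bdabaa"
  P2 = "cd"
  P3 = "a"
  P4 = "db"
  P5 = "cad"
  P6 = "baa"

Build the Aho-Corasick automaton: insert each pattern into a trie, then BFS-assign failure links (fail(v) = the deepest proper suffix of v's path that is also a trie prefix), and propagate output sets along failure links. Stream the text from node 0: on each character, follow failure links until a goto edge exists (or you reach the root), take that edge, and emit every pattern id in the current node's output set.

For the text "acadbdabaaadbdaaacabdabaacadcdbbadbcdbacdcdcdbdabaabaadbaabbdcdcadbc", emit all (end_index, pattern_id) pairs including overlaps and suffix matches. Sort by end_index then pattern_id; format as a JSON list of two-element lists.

Build:
Trie nodes:
  n0 'ε': a→14 b→6 c→12 d→1
  n1 'd': b→15 c→2
  n2 'dc': a→3
  n3 'dca': d→4
  n4 'dcad': b→5
  n5 'dcadb': ·  [P0 ends]
  n6 'b': a→18 d→7
  n7 'bd': a→8
  n8 'bda': b→9
  n9 'bdab': a→10
  n10 'bdaba': a→11
  n11 'bdabaa': ·  [P1 ends]
  n12 'c': a→16 d→13
  n13 'cd': ·  [P2 ends]
  n14 'a': ·  [P3 ends]
  n15 'db': ·  [P4 ends]
  n16 'ca': d→17
  n17 'cad': ·  [P5 ends]
  n18 'ba': a→19
  n19 'baa': ·  [P6 ends]

Failure links (BFS by depth):
  fail(1) 'd': from fail(0)=0 chase 'd': 0 ⇒ 0;  out=∅∪out(0)=∅
  fail(6) 'b': from fail(0)=0 chase 'b': 0 ⇒ 0;  out=∅∪out(0)=∅
  fail(12) 'c': from fail(0)=0 chase 'c': 0 ⇒ 0;  out=∅∪out(0)=∅
  fail(14) 'a': from fail(0)=0 chase 'a': 0 ⇒ 0;  out={3}∪out(0)={3}
  fail(2) 'dc': from fail(1)=0 chase 'c': 0 ⇒ 12;  out=∅∪out(12)=∅
  fail(7) 'bd': from fail(6)=0 chase 'd': 0 ⇒ 1;  out=∅∪out(1)=∅
  fail(13) 'cd': from fail(12)=0 chase 'd': 0 ⇒ 1;  out={2}∪out(1)={2}
  fail(15) 'db': from fail(1)=0 chase 'b': 0 ⇒ 6;  out={4}∪out(6)={4}
  fail(16) 'ca': from fail(12)=0 chase 'a': 0 ⇒ 14;  out=∅∪out(14)={3}
  fail(18) 'ba': from fail(6)=0 chase 'a': 0 ⇒ 14;  out=∅∪out(14)={3}
  fail(3) 'dca': from fail(2)=12 chase 'a': 12 ⇒ 16;  out=∅∪out(16)={3}
  fail(8) 'bda': from fail(7)=1 chase 'a': 1→0 ⇒ 14;  out=∅∪out(14)={3}
  fail(17) 'cad': from fail(16)=14 chase 'd': 14→0 ⇒ 1;  out={5}∪out(1)={5}
  fail(19) 'baa': from fail(18)=14 chase 'a': 14→0 ⇒ 14;  out={6}∪out(14)={3,6}
  fail(4) 'dcad': from fail(3)=16 chase 'd': 16 ⇒ 17;  out=∅∪out(17)={5}
  fail(9) 'bdab': from fail(8)=14 chase 'b': 14→0 ⇒ 6;  out=∅∪out(6)=∅
  fail(5) 'dcadb': from fail(4)=17 chase 'b': 17→1 ⇒ 15;  out={0}∪out(15)={0,4}
  fail(10) 'bdaba': from fail(9)=6 chase 'a': 6 ⇒ 18;  out=∅∪out(18)={3}
  fail(11) 'bdabaa': from fail(10)=18 chase 'a': 18 ⇒ 19;  out={1}∪out(19)={1,3,6}

Text stream:
i=0 'a': node 0→14  emit P3@[0:0]
i=1 'c': node 14→12 (via fail)
i=2 'a': node 12→16  emit P3@[2:2]
i=3 'd': node 16→17  emit P5@[1:3]
i=4 'b': node 17→15 (via fail)  emit P4@[3:4]
i=5 'd': node 15→7 (via fail)
i=6 'a': node 7→8  emit P3@[6:6]
i=7 'b': node 8→9
i=8 'a': node 9→10  emit P3@[8:8]
i=9 'a': node 10→11  emit P1@[4:9],P3@[9:9],P6@[7:9]
i=10 'a': node 11→14 (via fail)  emit P3@[10:10]
i=11 'd': node 14→1 (via fail)
i=12 'b': node 1→15  emit P4@[11:12]
i=13 'd': node 15→7 (via fail)
i=14 'a': node 7→8  emit P3@[14:14]
i=15 'a': node 8→14 (via fail)  emit P3@[15:15]
i=16 'a': node 14→14 (via fail)  emit P3@[16:16]
i=17 'c': node 14→12 (via fail)
i=18 'a': node 12→16  emit P3@[18:18]
i=19 'b': node 16→6 (via fail)
i=20 'd': node 6→7
i=21 'a': node 7→8  emit P3@[21:21]
i=22 'b': node 8→9
i=23 'a': node 9→10  emit P3@[23:23]
i=24 'a': node 10→11  emit P1@[19:24],P3@[24:24],P6@[22:24]
i=25 'c': node 11→12 (via fail)
i=26 'a': node 12→16  emit P3@[26:26]
i=27 'd': node 16→17  emit P5@[25:27]
i=28 'c': node 17→2 (via fail)
i=29 'd': node 2→13 (via fail)  emit P2@[28:29]
i=30 'b': node 13→15 (via fail)  emit P4@[29:30]
i=31 'b': node 15→6 (via fail)
i=32 'a': node 6→18  emit P3@[32:32]
i=33 'd': node 18→1 (via fail)
i=34 'b': node 1→15  emit P4@[33:34]
i=35 'c': node 15→12 (via fail)
i=36 'd': node 12→13  emit P2@[35:36]
i=37 'b': node 13→15 (via fail)  emit P4@[36:37]
i=38 'a': node 15→18 (via fail)  emit P3@[38:38]
i=39 'c': node 18→12 (via fail)
i=40 'd': node 12→13  emit P2@[39:40]
i=41 'c': node 13→2 (via fail)
i=42 'd': node 2→13 (via fail)  emit P2@[41:42]
i=43 'c': node 13→2 (via fail)
i=44 'd': node 2→13 (via fail)  emit P2@[43:44]
i=45 'b': node 13→15 (via fail)  emit P4@[44:45]
i=46 'd': node 15→7 (via fail)
i=47 'a': node 7→8  emit P3@[47:47]
i=48 'b': node 8→9
i=49 'a': node 9→10  emit P3@[49:49]
i=50 'a': node 10→11  emit P1@[45:50],P3@[50:50],P6@[48:50]
i=51 'b': node 11→6 (via fail)
i=52 'a': node 6→18  emit P3@[52:52]
i=53 'a': node 18→19  emit P3@[53:53],P6@[51:53]
i=54 'd': node 19→1 (via fail)
i=55 'b': node 1→15  emit P4@[54:55]
i=56 'a': node 15→18 (via fail)  emit P3@[56:56]
i=57 'a': node 18→19  emit P3@[57:57],P6@[55:57]
i=58 'b': node 19→6 (via fail)
i=59 'b': node 6→6 (via fail)
i=60 'd': node 6→7
i=61 'c': node 7→2 (via fail)
i=62 'd': node 2→13 (via fail)  emit P2@[61:62]
i=63 'c': node 13→2 (via fail)
i=64 'a': node 2→3  emit P3@[64:64]
i=65 'd': node 3→4  emit P5@[63:65]
i=66 'b': node 4→5  emit P0@[62:66],P4@[65:66]
i=67 'c': node 5→12 (via fail)

Result: [[0,3],[2,3],[3,5],[4,4],[6,3],[8,3],[9,1],[9,3],[9,6],[10,3],[12,4],[14,3],[15,3],[16,3],[18,3],[21,3],[23,3],[24,1],[24,3],[24,6],[26,3],[27,5],[29,2],[30,4],[32,3],[34,4],[36,2],[37,4],[38,3],[40,2],[42,2],[44,2],[45,4],[47,3],[49,3],[50,1],[50,3],[50,6],[52,3],[53,3],[53,6],[55,4],[56,3],[57,3],[57,6],[62,2],[64,3],[65,5],[66,0],[66,4]]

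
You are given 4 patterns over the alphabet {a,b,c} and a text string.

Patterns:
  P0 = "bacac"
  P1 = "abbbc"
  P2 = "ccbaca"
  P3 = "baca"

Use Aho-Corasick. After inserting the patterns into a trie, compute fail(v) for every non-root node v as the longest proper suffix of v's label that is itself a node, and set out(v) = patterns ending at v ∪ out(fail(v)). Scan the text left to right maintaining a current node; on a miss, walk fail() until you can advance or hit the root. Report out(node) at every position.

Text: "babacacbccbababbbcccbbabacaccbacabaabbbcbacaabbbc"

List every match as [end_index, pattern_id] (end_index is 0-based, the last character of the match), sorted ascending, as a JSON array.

Build:
Trie (insert patterns):
  0='ε' goto a→6 b→1 c→11
  1='b' goto a→2
  2='ba' goto c→3
  3='bac' goto a→4
  4='baca' goto c→5  [P3 ends]
  5='bacac' goto ·  [P0 ends]
  6='a' goto b→7
  7='ab' goto b→8
  8='abb' goto b→9
  9='abbb' goto c→10
  10='abbbc' goto ·  [P1 ends]
  11='c' goto c→12
  12='cc' goto b→13
  13='ccb' goto a→14
  14='ccba' goto c→15
  15='ccbac' goto a→16
  16='ccbaca' goto ·  [P2 ends]

BFS fail/out derivation:
  fail(1) 'b': from fail(0)=0 chase 'b': 0 ⇒ 0;  out=∅∪out(0)=∅
  fail(6) 'a': from fail(0)=0 chase 'a': 0 ⇒ 0;  out=∅∪out(0)=∅
  fail(11) 'c': from fail(0)=0 chase 'c': 0 ⇒ 0;  out=∅∪out(0)=∅
  fail(2) 'ba': from fail(1)=0 chase 'a': 0 ⇒ 6;  out=∅∪out(6)=∅
  fail(7) 'ab': from fail(6)=0 chase 'b': 0 ⇒ 1;  out=∅∪out(1)=∅
  fail(12) 'cc': from fail(11)=0 chase 'c': 0 ⇒ 11;  out=∅∪out(11)=∅
  fail(3) 'bac': from fail(2)=6 chase 'c': 6→0 ⇒ 11;  out=∅∪out(11)=∅
  fail(8) 'abb': from fail(7)=1 chase 'b': 1→0 ⇒ 1;  out=∅∪out(1)=∅
  fail(13) 'ccb': from fail(12)=11 chase 'b': 11→0 ⇒ 1;  out=∅∪out(1)=∅
  fail(4) 'baca': from fail(3)=11 chase 'a': 11→0 ⇒ 6;  out={3}∪out(6)={3}
  fail(9) 'abbb': from fail(8)=1 chase 'b': 1→0 ⇒ 1;  out=∅∪out(1)=∅
  fail(14) 'ccba': from fail(13)=1 chase 'a': 1 ⇒ 2;  out=∅∪out(2)=∅
  fail(5) 'bacac': from fail(4)=6 chase 'c': 6→0 ⇒ 11;  out={0}∪out(11)={0}
  fail(10) 'abbbc': from fail(9)=1 chase 'c': 1→0 ⇒ 11;  out={1}∪out(11)={1}
  fail(15) 'ccbac': from fail(14)=2 chase 'c': 2 ⇒ 3;  out=∅∪out(3)=∅
  fail(16) 'ccbaca': from fail(15)=3 chase 'a': 3 ⇒ 4;  out={2}∪out(4)={2,3}

Scan:
[0] read 'b'  n0⇒n1
[1] read 'a'  n1⇒n2
[2] read 'b'  n2⇒n7 (via fail)
[3] read 'a'  n7⇒n2 (via fail)
[4] read 'c'  n2⇒n3
[5] read 'a'  n3⇒n4  emit P3@[2:5]
[6] read 'c'  n4⇒n5  emit P0@[2:6]
[7] read 'b'  n5⇒n1 (via fail)
[8] read 'c'  n1⇒n11 (via fail)
[9] read 'c'  n11⇒n12
[10] read 'b'  n12⇒n13
[11] read 'a'  n13⇒n14
[12] read 'b'  n14⇒n7 (via fail)
[13] read 'a'  n7⇒n2 (via fail)
[14] read 'b'  n2⇒n7 (via fail)
[15] read 'b'  n7⇒n8
[16] read 'b'  n8⇒n9
[17] read 'c'  n9⇒n10  emit P1@[13:17]
[18] read 'c'  n10⇒n12 (via fail)
[19] read 'c'  n12⇒n12 (via fail)
[20] read 'b'  n12⇒n13
[21] read 'b'  n13⇒n1 (via fail)
[22] read 'a'  n1⇒n2
[23] read 'b'  n2⇒n7 (via fail)
[24] read 'a'  n7⇒n2 (via fail)
[25] read 'c'  n2⇒n3
[26] read 'a'  n3⇒n4  emit P3@[23:26]
[27] read 'c'  n4⇒n5  emit P0@[23:27]
[28] read 'c'  n5⇒n12 (via fail)
[29] read 'b'  n12⇒n13
[30] read 'a'  n13⇒n14
[31] read 'c'  n14⇒n15
[32] read 'a'  n15⇒n16  emit P2@[27:32],P3@[29:32]
[33] read 'b'  n16⇒n7 (via fail)
[34] read 'a'  n7⇒n2 (via fail)
[35] read 'a'  n2⇒n6 (via fail)
[36] read 'b'  n6⇒n7
[37] read 'b'  n7⇒n8
[38] read 'b'  n8⇒n9
[39] read 'c'  n9⇒n10  emit P1@[35:39]
[40] read 'b'  n10⇒n1 (via fail)
[41] read 'a'  n1⇒n2
[42] read 'c'  n2⇒n3
[43] read 'a'  n3⇒n4  emit P3@[40:43]
[44] read 'a'  n4⇒n6 (via fail)
[45] read 'b'  n6⇒n7
[46] read 'b'  n7⇒n8
[47] read 'b'  n8⇒n9
[48] read 'c'  n9⇒n10  emit P1@[44:48]

All matches (sorted): [[5,3],[6,0],[17,1],[26,3],[27,0],[32,2],[32,3],[39,1],[43,3],[48,1]]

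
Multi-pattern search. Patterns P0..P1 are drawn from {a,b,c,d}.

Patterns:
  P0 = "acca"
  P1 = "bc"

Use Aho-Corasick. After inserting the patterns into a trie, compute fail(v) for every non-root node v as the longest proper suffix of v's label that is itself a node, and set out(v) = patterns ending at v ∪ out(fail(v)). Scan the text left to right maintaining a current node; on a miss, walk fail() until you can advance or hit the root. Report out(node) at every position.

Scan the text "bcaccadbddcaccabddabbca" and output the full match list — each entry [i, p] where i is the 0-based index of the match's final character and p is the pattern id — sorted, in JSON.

Construct AC machine:
Trie (insert patterns):
  0='ε' goto a→1 b→5
  1='a' goto c→2
  2='ac' goto c→3
  3='acc' goto a→4
  4='acca' goto ·  [P0 ends]
  5='b' goto c→6
  6='bc' goto ·  [P1 ends]

BFS fail/out derivation:
  fail(1) 'a': from fail(0)=0 chase 'a': 0 ⇒ 0;  out=∅∪out(0)=∅
  fail(5) 'b': from fail(0)=0 chase 'b': 0 ⇒ 0;  out=∅∪out(0)=∅
  fail(2) 'ac': from fail(1)=0 chase 'c': 0 ⇒ 0;  out=∅∪out(0)=∅
  fail(6) 'bc': from fail(5)=0 chase 'c': 0 ⇒ 0;  out={1}∪out(0)={1}
  fail(3) 'acc': from fail(2)=0 chase 'c': 0 ⇒ 0;  out=∅∪out(0)=∅
  fail(4) 'acca': from fail(3)=0 chase 'a': 0 ⇒ 1;  out={0}∪out(1)={0}

Text stream:
[0] read 'b'  n0⇒n5
[1] read 'c'  n5⇒n6  → match P1@[0:1]
[2] read 'a'  n6⇒n1 (fail-walked)
[3] read 'c'  n1⇒n2
[4] read 'c'  n2⇒n3
[5] read 'a'  n3⇒n4  → match P0@[2:5]
[6] read 'd'  n4⇒n0 (fail-walked)
[7] read 'b'  n0⇒n5
[8] read 'd'  n5⇒n0 (fail-walked)
[9] read 'd'  n0⇒n0
[10] read 'c'  n0⇒n0
[11] read 'a'  n0⇒n1
[12] read 'c'  n1⇒n2
[13] read 'c'  n2⇒n3
[14] read 'a'  n3⇒n4  → match P0@[11:14]
[15] read 'b'  n4⇒n5 (fail-walked)
[16] read 'd'  n5⇒n0 (fail-walked)
[17] read 'd'  n0⇒n0
[18] read 'a'  n0⇒n1
[19] read 'b'  n1⇒n5 (fail-walked)
[20] read 'b'  n5⇒n5 (fail-walked)
[21] read 'c'  n5⇒n6  → match P1@[20:21]
[22] read 'a'  n6⇒n1 (fail-walked)

Result: [[1,1],[5,0],[14,0],[21,1]]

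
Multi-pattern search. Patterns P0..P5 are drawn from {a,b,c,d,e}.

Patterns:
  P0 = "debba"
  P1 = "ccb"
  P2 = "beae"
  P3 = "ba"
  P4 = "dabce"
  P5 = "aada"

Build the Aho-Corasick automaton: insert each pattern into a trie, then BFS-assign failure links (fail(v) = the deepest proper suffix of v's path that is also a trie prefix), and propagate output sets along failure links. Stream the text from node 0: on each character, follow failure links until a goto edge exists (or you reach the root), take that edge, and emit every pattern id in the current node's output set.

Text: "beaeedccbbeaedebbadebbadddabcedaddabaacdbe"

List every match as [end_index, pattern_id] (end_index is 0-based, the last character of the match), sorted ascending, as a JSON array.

Build:
Trie (insert patterns):
  0='ε' goto a→18 b→9 c→6 d→1
  1='d' goto a→14 e→2
  2='de' goto b→3
  3='deb' goto b→4
  4='debb' goto a→5
  5='debba' goto ·  ←P0
  6='c' goto c→7
  7='cc' goto b→8
  8='ccb' goto ·  ←P1
  9='b' goto a→13 e→10
  10='be' goto a→11
  11='bea' goto e→12
  12='beae' goto ·  ←P2
  13='ba' goto ·  ←P3
  14='da' goto b→15
  15='dab' goto c→16
  16='dabc' goto e→17
  17='dabce' goto ·  ←P4
  18='a' goto a→19
  19='aa' goto d→20
  20='aad' goto a→21
  21='aada' goto ·  ←P5

Failure links (BFS by depth):
  fail(1) 'd': from fail(0)=0 chase 'd': 0 ⇒ 0;  out=∅∪out(0)=∅
  fail(6) 'c': from fail(0)=0 chase 'c': 0 ⇒ 0;  out=∅∪out(0)=∅
  fail(9) 'b': from fail(0)=0 chase 'b': 0 ⇒ 0;  out=∅∪out(0)=∅
  fail(18) 'a': from fail(0)=0 chase 'a': 0 ⇒ 0;  out=∅∪out(0)=∅
  fail(2) 'de': from fail(1)=0 chase 'e': 0 ⇒ 0;  out=∅∪out(0)=∅
  fail(7) 'cc': from fail(6)=0 chase 'c': 0 ⇒ 6;  out=∅∪out(6)=∅
  fail(10) 'be': from fail(9)=0 chase 'e': 0 ⇒ 0;  out=∅∪out(0)=∅
  fail(13) 'ba': from fail(9)=0 chase 'a': 0 ⇒ 18;  out={3}∪out(18)={3}
  fail(14) 'da': from fail(1)=0 chase 'a': 0 ⇒ 18;  out=∅∪out(18)=∅
  fail(19) 'aa': from fail(18)=0 chase 'a': 0 ⇒ 18;  out=∅∪out(18)=∅
  fail(3) 'deb': from fail(2)=0 chase 'b': 0 ⇒ 9;  out=∅∪out(9)=∅
  fail(8) 'ccb': from fail(7)=6 chase 'b': 6→0 ⇒ 9;  out={1}∪out(9)={1}
  fail(11) 'bea': from fail(10)=0 chase 'a': 0 ⇒ 18;  out=∅∪out(18)=∅
  fail(15) 'dab': from fail(14)=18 chase 'b': 18→0 ⇒ 9;  out=∅∪out(9)=∅
  fail(20) 'aad': from fail(19)=18 chase 'd': 18→0 ⇒ 1;  out=∅∪out(1)=∅
  fail(4) 'debb': from fail(3)=9 chase 'b': 9→0 ⇒ 9;  out=∅∪out(9)=∅
  fail(12) 'beae': from fail(11)=18 chase 'e': 18→0 ⇒ 0;  out={2}∪out(0)={2}
  fail(16) 'dabc': from fail(15)=9 chase 'c': 9→0 ⇒ 6;  out=∅∪out(6)=∅
  fail(21) 'aada': from fail(20)=1 chase 'a': 1 ⇒ 14;  out={5}∪out(14)={5}
  fail(5) 'debba': from fail(4)=9 chase 'a': 9 ⇒ 13;  out={0}∪out(13)={0,3}
  fail(17) 'dabce': from fail(16)=6 chase 'e': 6→0 ⇒ 0;  out={4}∪out(0)={4}

Text stream:
[0] read 'b'  n0⇒n9
[1] read 'e'  n9⇒n10
[2] read 'a'  n10⇒n11
[3] read 'e'  n11⇒n12  ** P2@[0:3]
[4] read 'e'  n12⇒n0 ·f
[5] read 'd'  n0⇒n1
[6] read 'c'  n1⇒n6 ·f
[7] read 'c'  n6⇒n7
[8] read 'b'  n7⇒n8  ** P1@[6:8]
[9] read 'b'  n8⇒n9 ·f
[10] read 'e'  n9⇒n10
[11] read 'a'  n10⇒n11
[12] read 'e'  n11⇒n12  ** P2@[9:12]
[13] read 'd'  n12⇒n1 ·f
[14] read 'e'  n1⇒n2
[15] read 'b'  n2⇒n3
[16] read 'b'  n3⇒n4
[17] read 'a'  n4⇒n5  ** P0@[13:17],P3@[16:17]
[18] read 'd'  n5⇒n1 ·f
[19] read 'e'  n1⇒n2
[20] read 'b'  n2⇒n3
[21] read 'b'  n3⇒n4
[22] read 'a'  n4⇒n5  ** P0@[18:22],P3@[21:22]
[23] read 'd'  n5⇒n1 ·f
[24] read 'd'  n1⇒n1 ·f
[25] read 'd'  n1⇒n1 ·f
[26] read 'a'  n1⇒n14
[27] read 'b'  n14⇒n15
[28] read 'c'  n15⇒n16
[29] read 'e'  n16⇒n17  ** P4@[25:29]
[30] read 'd'  n17⇒n1 ·f
[31] read 'a'  n1⇒n14
[32] read 'd'  n14⇒n1 ·f
[33] read 'd'  n1⇒n1 ·f
[34] read 'a'  n1⇒n14
[35] read 'b'  n14⇒n15
[36] read 'a'  n15⇒n13 ·f  ** P3@[35:36]
[37] read 'a'  n13⇒n19 ·f
[38] read 'c'  n19⇒n6 ·f
[39] read 'd'  n6⇒n1 ·f
[40] read 'b'  n1⇒n9 ·f
[41] read 'e'  n9⇒n10

Matches: [[3,2],[8,1],[12,2],[17,0],[17,3],[22,0],[22,3],[29,4],[36,3]]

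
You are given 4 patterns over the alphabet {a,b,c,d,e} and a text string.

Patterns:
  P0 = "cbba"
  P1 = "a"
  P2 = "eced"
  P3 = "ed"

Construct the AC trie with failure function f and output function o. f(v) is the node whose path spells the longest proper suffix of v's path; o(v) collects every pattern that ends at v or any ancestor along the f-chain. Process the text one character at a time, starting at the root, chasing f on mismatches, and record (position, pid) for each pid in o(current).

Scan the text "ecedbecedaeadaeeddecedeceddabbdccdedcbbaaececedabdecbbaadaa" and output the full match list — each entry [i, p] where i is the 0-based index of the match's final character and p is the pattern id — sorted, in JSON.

Construct AC machine:
Trie (insert patterns):
  n0 'ε': a→5 c→1 e→6
  n1 'c': b→2
  n2 'cb': b→3
  n3 'cbb': a→4
  n4 'cbba': ·  ←P0
  n5 'a': ·  ←P1
  n6 'e': c→7 d→10
  n7 'ec': e→8
  n8 'ece': d→9
  n9 'eced': ·  ←P2
  n10 'ed': ·  ←P3

Failure links (BFS by depth):
  n1('c'): parent n0 fail=0; on 'c' 0 → fail=0;  out ∅∪∅=∅
  n5('a'): parent n0 fail=0; on 'a' 0 → fail=0;  out {1}∪∅={1}
  n6('e'): parent n0 fail=0; on 'e' 0 → fail=0;  out ∅∪∅=∅
  n2('cb'): parent n1 fail=0; on 'b' 0 → fail=0;  out ∅∪∅=∅
  n7('ec'): parent n6 fail=0; on 'c' 0 → fail=1;  out ∅∪∅=∅
  n10('ed'): parent n6 fail=0; on 'd' 0 → fail=0;  out {3}∪∅={3}
  n3('cbb'): parent n2 fail=0; on 'b' 0 → fail=0;  out ∅∪∅=∅
  n8('ece'): parent n7 fail=1; on 'e' 1→0 → fail=6;  out ∅∪∅=∅
  n4('cbba'): parent n3 fail=0; on 'a' 0 → fail=5;  out {0}∪{1}={0,1}
  n9('eced'): parent n8 fail=6; on 'd' 6 → fail=10;  out {2}∪{3}={2,3}

Scan:
pos 0 'e': at 6
pos 1 'c': at 7
pos 2 'e': at 8
pos 3 'd': at 9  ** P2@[0:3],P3@[2:3]
pos 4 'b': at 0 (via fail)
pos 5 'e': at 6
pos 6 'c': at 7
pos 7 'e': at 8
pos 8 'd': at 9  ** P2@[5:8],P3@[7:8]
pos 9 'a': at 5 (via fail)  ** P1@[9:9]
pos 10 'e': at 6 (via fail)
pos 11 'a': at 5 (via fail)  ** P1@[11:11]
pos 12 'd': at 0 (via fail)
pos 13 'a': at 5  ** P1@[13:13]
pos 14 'e': at 6 (via fail)
pos 15 'e': at 6 (via fail)
pos 16 'd': at 10  ** P3@[15:16]
pos 17 'd': at 0 (via fail)
pos 18 'e': at 6
pos 19 'c': at 7
pos 20 'e': at 8
pos 21 'd': at 9  ** P2@[18:21],P3@[20:21]
pos 22 'e': at 6 (via fail)
pos 23 'c': at 7
pos 24 'e': at 8
pos 25 'd': at 9  ** P2@[22:25],P3@[24:25]
pos 26 'd': at 0 (via fail)
pos 27 'a': at 5  ** P1@[27:27]
pos 28 'b': at 0 (via fail)
pos 29 'b': at 0
pos 30 'd': at 0
pos 31 'c': at 1
pos 32 'c': at 1 (via fail)
pos 33 'd': at 0 (via fail)
pos 34 'e': at 6
pos 35 'd': at 10  ** P3@[34:35]
pos 36 'c': at 1 (via fail)
pos 37 'b': at 2
pos 38 'b': at 3
pos 39 'a': at 4  ** P0@[36:39],P1@[39:39]
pos 40 'a': at 5 (via fail)  ** P1@[40:40]
pos 41 'e': at 6 (via fail)
pos 42 'c': at 7
pos 43 'e': at 8
pos 44 'c': at 7 (via fail)
pos 45 'e': at 8
pos 46 'd': at 9  ** P2@[43:46],P3@[45:46]
pos 47 'a': at 5 (via fail)  ** P1@[47:47]
pos 48 'b': at 0 (via fail)
pos 49 'd': at 0
pos 50 'e': at 6
pos 51 'c': at 7
pos 52 'b': at 2 (via fail)
pos 53 'b': at 3
pos 54 'a': at 4  ** P0@[51:54],P1@[54:54]
pos 55 'a': at 5 (via fail)  ** P1@[55:55]
pos 56 'd': at 0 (via fail)
pos 57 'a': at 5  ** P1@[57:57]
pos 58 'a': at 5 (via fail)  ** P1@[58:58]

Result: [[3,2],[3,3],[8,2],[8,3],[9,1],[11,1],[13,1],[16,3],[21,2],[21,3],[25,2],[25,3],[27,1],[35,3],[39,0],[39,1],[40,1],[46,2],[46,3],[47,1],[54,0],[54,1],[55,1],[57,1],[58,1]]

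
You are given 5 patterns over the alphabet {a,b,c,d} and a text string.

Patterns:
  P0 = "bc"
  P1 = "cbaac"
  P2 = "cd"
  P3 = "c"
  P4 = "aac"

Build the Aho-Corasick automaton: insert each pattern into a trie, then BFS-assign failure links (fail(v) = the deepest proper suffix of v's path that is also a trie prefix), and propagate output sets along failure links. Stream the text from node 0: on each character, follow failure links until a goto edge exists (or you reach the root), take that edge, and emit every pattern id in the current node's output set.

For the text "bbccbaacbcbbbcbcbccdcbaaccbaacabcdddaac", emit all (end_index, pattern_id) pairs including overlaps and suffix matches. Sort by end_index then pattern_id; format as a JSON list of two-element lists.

Construct AC machine:
Trie (insert patterns):
  n0 'ε': a→9 b→1 c→3
  n1 'b': c→2
  n2 'bc': ·  [P0 ends]
  n3 'c': b→4 d→8  [P3 ends]
  n4 'cb': a→5
  n5 'cba': a→6
  n6 'cbaa': c→7
  n7 'cbaac': ·  [P1 ends]
  n8 'cd': ·  [P2 ends]
  n9 'a': a→10
  n10 'aa': c→11
  n11 'aac': ·  [P4 ends]

BFS fail/out derivation:
  n1('b'): parent n0 fail=0; on 'b' 0 → fail=0;  out ∅∪∅=∅
  n3('c'): parent n0 fail=0; on 'c' 0 → fail=0;  out {3}∪∅={3}
  n9('a'): parent n0 fail=0; on 'a' 0 → fail=0;  out ∅∪∅=∅
  n2('bc'): parent n1 fail=0; on 'c' 0 → fail=3;  out {0}∪{3}={0,3}
  n4('cb'): parent n3 fail=0; on 'b' 0 → fail=1;  out ∅∪∅=∅
  n8('cd'): parent n3 fail=0; on 'd' 0 → fail=0;  out {2}∪∅={2}
  n10('aa'): parent n9 fail=0; on 'a' 0 → fail=9;  out ∅∪∅=∅
  n5('cba'): parent n4 fail=1; on 'a' 1→0 → fail=9;  out ∅∪∅=∅
  n11('aac'): parent n10 fail=9; on 'c' 9→0 → fail=3;  out {4}∪{3}={3,4}
  n6('cbaa'): parent n5 fail=9; on 'a' 9 → fail=10;  out ∅∪∅=∅
  n7('cbaac'): parent n6 fail=10; on 'c' 10 → fail=11;  out {1}∪{3,4}={1,3,4}

Scan:
[0] read 'b'  n0⇒n1
[1] read 'b'  n1⇒n1 ·f
[2] read 'c'  n1⇒n2  emit P0@[1:2],P3@[2:2]
[3] read 'c'  n2⇒n3 ·f  emit P3@[3:3]
[4] read 'b'  n3⇒n4
[5] read 'a'  n4⇒n5
[6] read 'a'  n5⇒n6
[7] read 'c'  n6⇒n7  emit P1@[3:7],P3@[7:7],P4@[5:7]
[8] read 'b'  n7⇒n4 ·f
[9] read 'c'  n4⇒n2 ·f  emit P0@[8:9],P3@[9:9]
[10] read 'b'  n2⇒n4 ·f
[11] read 'b'  n4⇒n1 ·f
[12] read 'b'  n1⇒n1 ·f
[13] read 'c'  n1⇒n2  emit P0@[12:13],P3@[13:13]
[14] read 'b'  n2⇒n4 ·f
[15] read 'c'  n4⇒n2 ·f  emit P0@[14:15],P3@[15:15]
[16] read 'b'  n2⇒n4 ·f
[17] read 'c'  n4⇒n2 ·f  emit P0@[16:17],P3@[17:17]
[18] read 'c'  n2⇒n3 ·f  emit P3@[18:18]
[19] read 'd'  n3⇒n8  emit P2@[18:19]
[20] read 'c'  n8⇒n3 ·f  emit P3@[20:20]
[21] read 'b'  n3⇒n4
[22] read 'a'  n4⇒n5
[23] read 'a'  n5⇒n6
[24] read 'c'  n6⇒n7  emit P1@[20:24],P3@[24:24],P4@[22:24]
[25] read 'c'  n7⇒n3 ·f  emit P3@[25:25]
[26] read 'b'  n3⇒n4
[27] read 'a'  n4⇒n5
[28] read 'a'  n5⇒n6
[29] read 'c'  n6⇒n7  emit P1@[25:29],P3@[29:29],P4@[27:29]
[30] read 'a'  n7⇒n9 ·f
[31] read 'b'  n9⇒n1 ·f
[32] read 'c'  n1⇒n2  emit P0@[31:32],P3@[32:32]
[33] read 'd'  n2⇒n8 ·f  emit P2@[32:33]
[34] read 'd'  n8⇒n0 ·f
[35] read 'd'  n0⇒n0
[36] read 'a'  n0⇒n9
[37] read 'a'  n9⇒n10
[38] read 'c'  n10⇒n11  emit P3@[38:38],P4@[36:38]

Matches: [[2,0],[2,3],[3,3],[7,1],[7,3],[7,4],[9,0],[9,3],[13,0],[13,3],[15,0],[15,3],[17,0],[17,3],[18,3],[19,2],[20,3],[24,1],[24,3],[24,4],[25,3],[29,1],[29,3],[29,4],[32,0],[32,3],[33,2],[38,3],[38,4]]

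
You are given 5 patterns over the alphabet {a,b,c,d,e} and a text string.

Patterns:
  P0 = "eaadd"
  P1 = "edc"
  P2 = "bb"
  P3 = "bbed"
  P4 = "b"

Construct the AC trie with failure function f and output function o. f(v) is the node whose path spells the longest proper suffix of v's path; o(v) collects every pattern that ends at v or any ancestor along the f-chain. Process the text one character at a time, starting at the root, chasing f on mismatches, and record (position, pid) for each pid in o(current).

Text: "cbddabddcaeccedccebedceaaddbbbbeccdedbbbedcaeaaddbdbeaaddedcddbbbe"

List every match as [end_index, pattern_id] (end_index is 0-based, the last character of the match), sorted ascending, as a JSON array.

Build:
Trie (insert patterns):
  0='ε' goto b→8 e→1
  1='e' goto a→2 d→6
  2='ea' goto a→3
  3='eaa' goto d→4
  4='eaad' goto d→5
  5='eaadd' goto ·  [P0 ends]
  6='ed' goto c→7
  7='edc' goto ·  [P1 ends]
  8='b' goto b→9  [P4 ends]
  9='bb' goto e→10  [P2 ends]
  10='bbe' goto d→11
  11='bbed' goto ·  [P3 ends]

Failure links (BFS by depth):
  n1('e'): parent n0 fail=0; on 'e' 0 → fail=0;  out ∅∪∅=∅
  n8('b'): parent n0 fail=0; on 'b' 0 → fail=0;  out {4}∪∅={4}
  n2('ea'): parent n1 fail=0; on 'a' 0 → fail=0;  out ∅∪∅=∅
  n6('ed'): parent n1 fail=0; on 'd' 0 → fail=0;  out ∅∪∅=∅
  n9('bb'): parent n8 fail=0; on 'b' 0 → fail=8;  out {2}∪{4}={2,4}
  n3('eaa'): parent n2 fail=0; on 'a' 0 → fail=0;  out ∅∪∅=∅
  n7('edc'): parent n6 fail=0; on 'c' 0 → fail=0;  out {1}∪∅={1}
  n10('bbe'): parent n9 fail=8; on 'e' 8→0 → fail=1;  out ∅∪∅=∅
  n4('eaad'): parent n3 fail=0; on 'd' 0 → fail=0;  out ∅∪∅=∅
  n11('bbed'): parent n10 fail=1; on 'd' 1 → fail=6;  out {3}∪∅={3}
  n5('eaadd'): parent n4 fail=0; on 'd' 0 → fail=0;  out {0}∪∅={0}

Scan:
i=0 'c': node 0→0
i=1 'b': node 0→8  emit P4@[1:1]
i=2 'd': node 8→0 (via fail)
i=3 'd': node 0→0
i=4 'a': node 0→0
i=5 'b': node 0→8  emit P4@[5:5]
i=6 'd': node 8→0 (via fail)
i=7 'd': node 0→0
i=8 'c': node 0→0
i=9 'a': node 0→0
i=10 'e': node 0→1
i=11 'c': node 1→0 (via fail)
i=12 'c': node 0→0
i=13 'e': node 0→1
i=14 'd': node 1→6
i=15 'c': node 6→7  emit P1@[13:15]
i=16 'c': node 7→0 (via fail)
i=17 'e': node 0→1
i=18 'b': node 1→8 (via fail)  emit P4@[18:18]
i=19 'e': node 8→1 (via fail)
i=20 'd': node 1→6
i=21 'c': node 6→7  emit P1@[19:21]
i=22 'e': node 7→1 (via fail)
i=23 'a': node 1→2
i=24 'a': node 2→3
i=25 'd': node 3→4
i=26 'd': node 4→5  emit P0@[22:26]
i=27 'b': node 5→8 (via fail)  emit P4@[27:27]
i=28 'b': node 8→9  emit P2@[27:28],P4@[28:28]
i=29 'b': node 9→9 (via fail)  emit P2@[28:29],P4@[29:29]
i=30 'b': node 9→9 (via fail)  emit P2@[29:30],P4@[30:30]
i=31 'e': node 9→10
i=32 'c': node 10→0 (via fail)
i=33 'c': node 0→0
i=34 'd': node 0→0
i=35 'e': node 0→1
i=36 'd': node 1→6
i=37 'b': node 6→8 (via fail)  emit P4@[37:37]
i=38 'b': node 8→9  emit P2@[37:38],P4@[38:38]
i=39 'b': node 9→9 (via fail)  emit P2@[38:39],P4@[39:39]
i=40 'e': node 9→10
i=41 'd': node 10→11  emit P3@[38:41]
i=42 'c': node 11→7 (via fail)  emit P1@[40:42]
i=43 'a': node 7→0 (via fail)
i=44 'e': node 0→1
i=45 'a': node 1→2
i=46 'a': node 2→3
i=47 'd': node 3→4
i=48 'd': node 4→5  emit P0@[44:48]
i=49 'b': node 5→8 (via fail)  emit P4@[49:49]
i=50 'd': node 8→0 (via fail)
i=51 'b': node 0→8  emit P4@[51:51]
i=52 'e': node 8→1 (via fail)
i=53 'a': node 1→2
i=54 'a': node 2→3
i=55 'd': node 3→4
i=56 'd': node 4→5  emit P0@[52:56]
i=57 'e': node 5→1 (via fail)
i=58 'd': node 1→6
i=59 'c': node 6→7  emit P1@[57:59]
i=60 'd': node 7→0 (via fail)
i=61 'd': node 0→0
i=62 'b': node 0→8  emit P4@[62:62]
i=63 'b': node 8→9  emit P2@[62:63],P4@[63:63]
i=64 'b': node 9→9 (via fail)  emit P2@[63:64],P4@[64:64]
i=65 'e': node 9→10

All matches (sorted): [[1,4],[5,4],[15,1],[18,4],[21,1],[26,0],[27,4],[28,2],[28,4],[29,2],[29,4],[30,2],[30,4],[37,4],[38,2],[38,4],[39,2],[39,4],[41,3],[42,1],[48,0],[49,4],[51,4],[56,0],[59,1],[62,4],[63,2],[63,4],[64,2],[64,4]]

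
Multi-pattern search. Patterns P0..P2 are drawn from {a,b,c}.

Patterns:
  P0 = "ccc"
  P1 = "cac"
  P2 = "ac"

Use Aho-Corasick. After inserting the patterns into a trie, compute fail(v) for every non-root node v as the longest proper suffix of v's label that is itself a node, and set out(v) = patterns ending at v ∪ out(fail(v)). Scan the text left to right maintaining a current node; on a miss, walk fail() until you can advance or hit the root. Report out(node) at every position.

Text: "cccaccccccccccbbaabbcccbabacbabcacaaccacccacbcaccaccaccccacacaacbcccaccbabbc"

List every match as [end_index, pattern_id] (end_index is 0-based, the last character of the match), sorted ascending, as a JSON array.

Construct AC machine:
Trie (insert patterns):
  0='ε' goto a→6 c→1
  1='c' goto a→4 c→2
  2='cc' goto c→3
  3='ccc' goto ·  ←P0
  4='ca' goto c→5
  5='cac' goto ·  ←P1
  6='a' goto c→7
  7='ac' goto ·  ←P2

Failure links (BFS by depth):
  fail(1) 'c': from fail(0)=0 chase 'c': 0 ⇒ 0;  out=∅∪out(0)=∅
  fail(6) 'a': from fail(0)=0 chase 'a': 0 ⇒ 0;  out=∅∪out(0)=∅
  fail(2) 'cc': from fail(1)=0 chase 'c': 0 ⇒ 1;  out=∅∪out(1)=∅
  fail(4) 'ca': from fail(1)=0 chase 'a': 0 ⇒ 6;  out=∅∪out(6)=∅
  fail(7) 'ac': from fail(6)=0 chase 'c': 0 ⇒ 1;  out={2}∪out(1)={2}
  fail(3) 'ccc': from fail(2)=1 chase 'c': 1 ⇒ 2;  out={0}∪out(2)={0}
  fail(5) 'cac': from fail(4)=6 chase 'c': 6 ⇒ 7;  out={1}∪out(7)={1,2}

Text stream:
i=0 'c': node 0→1
i=1 'c': node 1→2
i=2 'c': node 2→3  → match P0@[0:2]
i=3 'a': node 3→4 ·f
i=4 'c': node 4→5  → match P1@[2:4],P2@[3:4]
i=5 'c': node 5→2 ·f
i=6 'c': node 2→3  → match P0@[4:6]
i=7 'c': node 3→3 ·f  → match P0@[5:7]
i=8 'c': node 3→3 ·f  → match P0@[6:8]
i=9 'c': node 3→3 ·f  → match P0@[7:9]
i=10 'c': node 3→3 ·f  → match P0@[8:10]
i=11 'c': node 3→3 ·f  → match P0@[9:11]
i=12 'c': node 3→3 ·f  → match P0@[10:12]
i=13 'c': node 3→3 ·f  → match P0@[11:13]
i=14 'b': node 3→0 ·f
i=15 'b': node 0→0
i=16 'a': node 0→6
i=17 'a': node 6→6 ·f
i=18 'b': node 6→0 ·f
i=19 'b': node 0→0
i=20 'c': node 0→1
i=21 'c': node 1→2
i=22 'c': node 2→3  → match P0@[20:22]
i=23 'b': node 3→0 ·f
i=24 'a': node 0→6
i=25 'b': node 6→0 ·f
i=26 'a': node 0→6
i=27 'c': node 6→7  → match P2@[26:27]
i=28 'b': node 7→0 ·f
i=29 'a': node 0→6
i=30 'b': node 6→0 ·f
i=31 'c': node 0→1
i=32 'a': node 1→4
i=33 'c': node 4→5  → match P1@[31:33],P2@[32:33]
i=34 'a': node 5→4 ·f
i=35 'a': node 4→6 ·f
i=36 'c': node 6→7  → match P2@[35:36]
i=37 'c': node 7→2 ·f
i=38 'a': node 2→4 ·f
i=39 'c': node 4→5  → match P1@[37:39],P2@[38:39]
i=40 'c': node 5→2 ·f
i=41 'c': node 2→3  → match P0@[39:41]
i=42 'a': node 3→4 ·f
i=43 'c': node 4→5  → match P1@[41:43],P2@[42:43]
i=44 'b': node 5→0 ·f
i=45 'c': node 0→1
i=46 'a': node 1→4
i=47 'c': node 4→5  → match P1@[45:47],P2@[46:47]
i=48 'c': node 5→2 ·f
i=49 'a': node 2→4 ·f
i=50 'c': node 4→5  → match P1@[48:50],P2@[49:50]
i=51 'c': node 5→2 ·f
i=52 'a': node 2→4 ·f
i=53 'c': node 4→5  → match P1@[51:53],P2@[52:53]
i=54 'c': node 5→2 ·f
i=55 'c': node 2→3  → match P0@[53:55]
i=56 'c': node 3→3 ·f  → match P0@[54:56]
i=57 'a': node 3→4 ·f
i=58 'c': node 4→5  → match P1@[56:58],P2@[57:58]
i=59 'a': node 5→4 ·f
i=60 'c': node 4→5  → match P1@[58:60],P2@[59:60]
i=61 'a': node 5→4 ·f
i=62 'a': node 4→6 ·f
i=63 'c': node 6→7  → match P2@[62:63]
i=64 'b': node 7→0 ·f
i=65 'c': node 0→1
i=66 'c': node 1→2
i=67 'c': node 2→3  → match P0@[65:67]
i=68 'a': node 3→4 ·f
i=69 'c': node 4→5  → match P1@[67:69],P2@[68:69]
i=70 'c': node 5→2 ·f
i=71 'b': node 2→0 ·f
i=72 'a': node 0→6
i=73 'b': node 6→0 ·f
i=74 'b': node 0→0
i=75 'c': node 0→1

Matches: [[2,0],[4,1],[4,2],[6,0],[7,0],[8,0],[9,0],[10,0],[11,0],[12,0],[13,0],[22,0],[27,2],[33,1],[33,2],[36,2],[39,1],[39,2],[41,0],[43,1],[43,2],[47,1],[47,2],[50,1],[50,2],[53,1],[53,2],[55,0],[56,0],[58,1],[58,2],[60,1],[60,2],[63,2],[67,0],[69,1],[69,2]]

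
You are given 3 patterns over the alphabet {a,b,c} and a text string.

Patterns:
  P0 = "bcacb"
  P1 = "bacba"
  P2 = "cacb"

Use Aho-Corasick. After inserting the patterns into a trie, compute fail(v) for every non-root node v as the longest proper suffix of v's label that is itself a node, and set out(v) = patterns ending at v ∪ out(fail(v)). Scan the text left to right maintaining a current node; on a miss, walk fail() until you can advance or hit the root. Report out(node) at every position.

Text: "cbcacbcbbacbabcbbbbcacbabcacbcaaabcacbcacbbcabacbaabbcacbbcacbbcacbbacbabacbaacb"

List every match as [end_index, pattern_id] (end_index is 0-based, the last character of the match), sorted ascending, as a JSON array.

Build automaton:
Trie (insert patterns):
  n0 'ε': b→1 c→10
  n1 'b': a→6 c→2
  n2 'bc': a→3
  n3 'bca': c→4
  n4 'bcac': b→5
  n5 'bcacb': ·  ←P0
  n6 'ba': c→7
  n7 'bac': b→8
  n8 'bacb': a→9
  n9 'bacba': ·  ←P1
  n10 'c': a→11
  n11 'ca': c→12
  n12 'cac': b→13
  n13 'cacb': ·  ←P2

Failure links (BFS by depth):
  n1('b'): parent n0 fail=0; on 'b' 0 → fail=0;  out ∅∪∅=∅
  n10('c'): parent n0 fail=0; on 'c' 0 → fail=0;  out ∅∪∅=∅
  n2('bc'): parent n1 fail=0; on 'c' 0 → fail=10;  out ∅∪∅=∅
  n6('ba'): parent n1 fail=0; on 'a' 0 → fail=0;  out ∅∪∅=∅
  n11('ca'): parent n10 fail=0; on 'a' 0 → fail=0;  out ∅∪∅=∅
  n3('bca'): parent n2 fail=10; on 'a' 10 → fail=11;  out ∅∪∅=∅
  n7('bac'): parent n6 fail=0; on 'c' 0 → fail=10;  out ∅∪∅=∅
  n12('cac'): parent n11 fail=0; on 'c' 0 → fail=10;  out ∅∪∅=∅
  n4('bcac'): parent n3 fail=11; on 'c' 11 → fail=12;  out ∅∪∅=∅
  n8('bacb'): parent n7 fail=10; on 'b' 10→0 → fail=1;  out ∅∪∅=∅
  n13('cacb'): parent n12 fail=10; on 'b' 10→0 → fail=1;  out {2}∪∅={2}
  n5('bcacb'): parent n4 fail=12; on 'b' 12 → fail=13;  out {0}∪{2}={0,2}
  n9('bacba'): parent n8 fail=1; on 'a' 1 → fail=6;  out {1}∪∅={1}

Run:
pos 0 'c': at 10
pos 1 'b': at 1 (via fail)
pos 2 'c': at 2
pos 3 'a': at 3
pos 4 'c': at 4
pos 5 'b': at 5  ** P0@[1:5],P2@[2:5]
pos 6 'c': at 2 (via fail)
pos 7 'b': at 1 (via fail)
pos 8 'b': at 1 (via fail)
pos 9 'a': at 6
pos 10 'c': at 7
pos 11 'b': at 8
pos 12 'a': at 9  ** P1@[8:12]
pos 13 'b': at 1 (via fail)
pos 14 'c': at 2
pos 15 'b': at 1 (via fail)
pos 16 'b': at 1 (via fail)
pos 17 'b': at 1 (via fail)
pos 18 'b': at 1 (via fail)
pos 19 'c': at 2
pos 20 'a': at 3
pos 21 'c': at 4
pos 22 'b': at 5  ** P0@[18:22],P2@[19:22]
pos 23 'a': at 6 (via fail)
pos 24 'b': at 1 (via fail)
pos 25 'c': at 2
pos 26 'a': at 3
pos 27 'c': at 4
pos 28 'b': at 5  ** P0@[24:28],P2@[25:28]
pos 29 'c': at 2 (via fail)
pos 30 'a': at 3
pos 31 'a': at 0 (via fail)
pos 32 'a': at 0
pos 33 'b': at 1
pos 34 'c': at 2
pos 35 'a': at 3
pos 36 'c': at 4
pos 37 'b': at 5  ** P0@[33:37],P2@[34:37]
pos 38 'c': at 2 (via fail)
pos 39 'a': at 3
pos 40 'c': at 4
pos 41 'b': at 5  ** P0@[37:41],P2@[38:41]
pos 42 'b': at 1 (via fail)
pos 43 'c': at 2
pos 44 'a': at 3
pos 45 'b': at 1 (via fail)
pos 46 'a': at 6
pos 47 'c': at 7
pos 48 'b': at 8
pos 49 'a': at 9  ** P1@[45:49]
pos 50 'a': at 0 (via fail)
pos 51 'b': at 1
pos 52 'b': at 1 (via fail)
pos 53 'c': at 2
pos 54 'a': at 3
pos 55 'c': at 4
pos 56 'b': at 5  ** P0@[52:56],P2@[53:56]
pos 57 'b': at 1 (via fail)
pos 58 'c': at 2
pos 59 'a': at 3
pos 60 'c': at 4
pos 61 'b': at 5  ** P0@[57:61],P2@[58:61]
pos 62 'b': at 1 (via fail)
pos 63 'c': at 2
pos 64 'a': at 3
pos 65 'c': at 4
pos 66 'b': at 5  ** P0@[62:66],P2@[63:66]
pos 67 'b': at 1 (via fail)
pos 68 'a': at 6
pos 69 'c': at 7
pos 70 'b': at 8
pos 71 'a': at 9  ** P1@[67:71]
pos 72 'b': at 1 (via fail)
pos 73 'a': at 6
pos 74 'c': at 7
pos 75 'b': at 8
pos 76 'a': at 9  ** P1@[72:76]
pos 77 'a': at 0 (via fail)
pos 78 'c': at 10
pos 79 'b': at 1 (via fail)

Result: [[5,0],[5,2],[12,1],[22,0],[22,2],[28,0],[28,2],[37,0],[37,2],[41,0],[41,2],[49,1],[56,0],[56,2],[61,0],[61,2],[66,0],[66,2],[71,1],[76,1]]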